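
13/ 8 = 1.62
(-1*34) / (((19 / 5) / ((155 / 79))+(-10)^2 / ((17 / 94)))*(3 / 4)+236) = -1791800 / 34368751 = -0.05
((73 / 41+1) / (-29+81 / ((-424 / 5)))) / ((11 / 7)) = -338352 / 5728151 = -0.06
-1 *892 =-892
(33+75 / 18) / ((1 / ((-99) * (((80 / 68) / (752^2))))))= -36795 / 4806784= -0.01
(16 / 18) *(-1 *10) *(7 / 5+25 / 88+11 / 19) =-37838 / 1881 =-20.12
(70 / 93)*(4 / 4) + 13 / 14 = 2189 / 1302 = 1.68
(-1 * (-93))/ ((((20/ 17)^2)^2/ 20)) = 7767453/ 8000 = 970.93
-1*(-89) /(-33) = -89 /33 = -2.70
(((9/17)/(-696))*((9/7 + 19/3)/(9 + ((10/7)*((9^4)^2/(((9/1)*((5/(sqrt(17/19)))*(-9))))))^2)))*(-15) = 0.00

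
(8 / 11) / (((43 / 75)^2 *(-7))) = -45000 / 142373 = -0.32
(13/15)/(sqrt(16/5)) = 13 * sqrt(5)/60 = 0.48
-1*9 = -9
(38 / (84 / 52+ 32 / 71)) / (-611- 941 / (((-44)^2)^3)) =-254507952185344 / 8454890011586999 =-0.03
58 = 58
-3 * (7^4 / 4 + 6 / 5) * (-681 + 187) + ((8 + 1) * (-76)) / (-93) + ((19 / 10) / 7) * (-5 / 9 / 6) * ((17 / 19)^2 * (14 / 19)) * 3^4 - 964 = 49821831427 / 55955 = 890391.05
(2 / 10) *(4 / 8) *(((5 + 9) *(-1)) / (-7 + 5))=7 / 10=0.70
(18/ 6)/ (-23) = -3/ 23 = -0.13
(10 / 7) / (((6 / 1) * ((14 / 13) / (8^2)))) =2080 / 147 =14.15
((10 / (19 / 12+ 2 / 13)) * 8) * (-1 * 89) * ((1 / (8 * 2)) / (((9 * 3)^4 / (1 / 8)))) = -0.00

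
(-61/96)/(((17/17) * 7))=-61/672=-0.09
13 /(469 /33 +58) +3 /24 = 5815 /19064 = 0.31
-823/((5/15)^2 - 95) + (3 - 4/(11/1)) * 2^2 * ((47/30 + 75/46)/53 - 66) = -117952351303/171769290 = -686.69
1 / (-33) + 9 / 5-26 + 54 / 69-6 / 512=-22791289 / 971520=-23.46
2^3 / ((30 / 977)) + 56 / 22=43408 / 165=263.08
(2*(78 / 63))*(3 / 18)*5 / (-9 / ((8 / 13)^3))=-5120 / 95823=-0.05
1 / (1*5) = 1 / 5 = 0.20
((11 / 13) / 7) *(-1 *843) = -9273 / 91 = -101.90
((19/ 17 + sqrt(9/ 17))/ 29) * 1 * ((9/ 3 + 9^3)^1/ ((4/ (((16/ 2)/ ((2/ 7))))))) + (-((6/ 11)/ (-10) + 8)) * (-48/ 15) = 15372 * sqrt(17)/ 493 + 30219956/ 135575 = 351.46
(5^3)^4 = 244140625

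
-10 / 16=-5 / 8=-0.62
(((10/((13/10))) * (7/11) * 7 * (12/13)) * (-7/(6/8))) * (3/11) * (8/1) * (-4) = 52684800/20449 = 2576.40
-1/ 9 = -0.11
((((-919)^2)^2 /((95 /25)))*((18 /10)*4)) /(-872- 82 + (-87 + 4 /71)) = -1823152070634876 /1404233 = -1298325897.93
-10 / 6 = -5 / 3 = -1.67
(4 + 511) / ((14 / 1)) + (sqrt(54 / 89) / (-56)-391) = -4959 / 14-3 * sqrt(534) / 4984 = -354.23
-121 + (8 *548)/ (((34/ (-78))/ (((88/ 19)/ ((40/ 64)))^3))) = -59657626236439/ 14575375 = -4093042.29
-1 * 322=-322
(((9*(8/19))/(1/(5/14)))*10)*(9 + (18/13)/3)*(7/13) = 221400/3211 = 68.95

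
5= 5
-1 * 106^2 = -11236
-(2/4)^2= -1/4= -0.25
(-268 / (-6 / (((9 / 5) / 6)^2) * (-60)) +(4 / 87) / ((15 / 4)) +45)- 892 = -221081287 / 261000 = -847.05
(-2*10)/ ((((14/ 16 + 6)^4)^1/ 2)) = -32768/ 1830125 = -0.02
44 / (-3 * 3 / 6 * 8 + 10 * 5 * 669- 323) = 44 / 33115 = 0.00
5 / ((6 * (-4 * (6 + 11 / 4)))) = -1 / 42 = -0.02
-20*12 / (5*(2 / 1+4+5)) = -48 / 11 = -4.36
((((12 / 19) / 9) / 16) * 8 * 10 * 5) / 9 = 100 / 513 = 0.19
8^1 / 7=8 / 7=1.14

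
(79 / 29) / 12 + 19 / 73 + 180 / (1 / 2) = 9157819 / 25404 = 360.49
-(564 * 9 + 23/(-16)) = -81193/16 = -5074.56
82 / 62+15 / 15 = 72 / 31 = 2.32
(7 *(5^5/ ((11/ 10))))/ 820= 21875/ 902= 24.25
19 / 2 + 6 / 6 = 21 / 2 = 10.50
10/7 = 1.43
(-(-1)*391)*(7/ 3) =2737/ 3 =912.33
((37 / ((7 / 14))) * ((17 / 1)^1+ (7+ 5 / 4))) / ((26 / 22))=41107 / 26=1581.04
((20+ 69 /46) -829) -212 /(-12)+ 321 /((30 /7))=-10724 /15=-714.93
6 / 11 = 0.55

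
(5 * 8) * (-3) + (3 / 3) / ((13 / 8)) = -1552 / 13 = -119.38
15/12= 5/4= 1.25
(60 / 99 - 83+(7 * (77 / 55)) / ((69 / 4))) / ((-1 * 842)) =310529 / 3195390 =0.10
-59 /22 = -2.68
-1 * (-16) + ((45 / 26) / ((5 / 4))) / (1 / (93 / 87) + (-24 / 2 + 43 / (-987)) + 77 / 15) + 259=3264964295 / 11882611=274.77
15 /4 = 3.75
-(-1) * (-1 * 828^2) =-685584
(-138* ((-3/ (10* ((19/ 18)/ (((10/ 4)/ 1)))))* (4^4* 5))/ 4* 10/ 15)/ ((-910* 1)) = -39744/ 1729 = -22.99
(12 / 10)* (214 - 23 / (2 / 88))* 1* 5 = -4788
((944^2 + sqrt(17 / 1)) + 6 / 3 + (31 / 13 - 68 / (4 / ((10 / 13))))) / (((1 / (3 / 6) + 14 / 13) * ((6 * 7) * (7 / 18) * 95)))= 39 * sqrt(17) / 186200 + 6950793 / 37240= 186.65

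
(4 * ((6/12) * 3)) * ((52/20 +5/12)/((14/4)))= 181/35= 5.17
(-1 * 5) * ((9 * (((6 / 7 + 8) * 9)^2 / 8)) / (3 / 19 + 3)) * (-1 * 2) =4436937 / 196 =22637.43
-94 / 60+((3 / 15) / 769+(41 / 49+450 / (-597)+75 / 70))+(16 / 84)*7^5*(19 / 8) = 570094002291 / 74985190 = 7602.75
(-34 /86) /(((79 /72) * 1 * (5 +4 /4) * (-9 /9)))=204 /3397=0.06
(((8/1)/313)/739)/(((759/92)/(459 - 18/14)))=34176/17810639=0.00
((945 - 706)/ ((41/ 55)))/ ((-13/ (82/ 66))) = -1195/ 39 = -30.64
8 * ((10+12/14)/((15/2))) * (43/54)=26144/2835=9.22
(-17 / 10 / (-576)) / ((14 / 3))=17 / 26880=0.00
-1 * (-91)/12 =91/12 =7.58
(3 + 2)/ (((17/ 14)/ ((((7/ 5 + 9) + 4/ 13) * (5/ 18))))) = 8120/ 663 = 12.25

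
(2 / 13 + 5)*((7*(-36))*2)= -33768 / 13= -2597.54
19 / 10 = 1.90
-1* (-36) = 36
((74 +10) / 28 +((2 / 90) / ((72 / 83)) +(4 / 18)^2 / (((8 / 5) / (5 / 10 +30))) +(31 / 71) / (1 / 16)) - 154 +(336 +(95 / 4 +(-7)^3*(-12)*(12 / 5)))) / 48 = 2322277469 / 11041920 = 210.31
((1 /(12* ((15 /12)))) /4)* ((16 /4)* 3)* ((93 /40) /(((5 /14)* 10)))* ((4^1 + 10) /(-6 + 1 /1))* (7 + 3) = -4557 /1250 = -3.65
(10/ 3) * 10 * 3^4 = 2700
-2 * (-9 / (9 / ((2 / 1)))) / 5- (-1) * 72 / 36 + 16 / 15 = 58 / 15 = 3.87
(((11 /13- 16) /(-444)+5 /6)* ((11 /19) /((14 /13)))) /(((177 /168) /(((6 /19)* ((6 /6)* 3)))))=330462 /788063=0.42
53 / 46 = 1.15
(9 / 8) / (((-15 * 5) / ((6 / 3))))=-3 / 100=-0.03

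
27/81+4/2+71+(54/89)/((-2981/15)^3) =518678940574030/7072894651647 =73.33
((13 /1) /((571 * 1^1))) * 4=0.09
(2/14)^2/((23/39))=39/1127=0.03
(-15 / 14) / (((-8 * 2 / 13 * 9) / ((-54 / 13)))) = -45 / 112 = -0.40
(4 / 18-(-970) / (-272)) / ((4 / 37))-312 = -1678993 / 4896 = -342.93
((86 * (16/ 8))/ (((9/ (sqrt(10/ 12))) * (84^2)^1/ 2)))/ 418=43 * sqrt(30)/ 19908504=0.00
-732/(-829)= 0.88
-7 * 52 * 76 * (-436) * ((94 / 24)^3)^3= 210912448091420571587 / 80621568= 2616079708241.60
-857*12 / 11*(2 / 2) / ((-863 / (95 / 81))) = 325660 / 256311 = 1.27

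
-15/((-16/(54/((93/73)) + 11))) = 24825/496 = 50.05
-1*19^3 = -6859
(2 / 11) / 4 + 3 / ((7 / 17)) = 1129 / 154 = 7.33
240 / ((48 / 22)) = 110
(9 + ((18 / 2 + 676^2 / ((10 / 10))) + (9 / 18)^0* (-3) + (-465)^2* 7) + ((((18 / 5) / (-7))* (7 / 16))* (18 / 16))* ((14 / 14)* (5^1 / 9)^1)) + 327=126137143 / 64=1970892.86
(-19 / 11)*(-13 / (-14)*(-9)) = 2223 / 154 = 14.44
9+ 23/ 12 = 131/ 12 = 10.92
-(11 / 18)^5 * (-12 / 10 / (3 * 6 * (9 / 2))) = 161051 / 127545840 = 0.00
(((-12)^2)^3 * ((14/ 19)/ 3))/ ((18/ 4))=3096576/ 19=162977.68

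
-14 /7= -2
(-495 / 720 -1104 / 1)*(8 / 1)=-17675 / 2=-8837.50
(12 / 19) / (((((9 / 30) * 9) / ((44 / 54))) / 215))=189200 / 4617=40.98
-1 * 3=-3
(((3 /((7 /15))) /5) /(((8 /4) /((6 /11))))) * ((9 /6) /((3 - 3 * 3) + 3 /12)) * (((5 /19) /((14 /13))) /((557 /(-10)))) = 52650 /131197451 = 0.00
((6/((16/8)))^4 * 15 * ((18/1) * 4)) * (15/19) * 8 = 10497600/19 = 552505.26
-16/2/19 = -0.42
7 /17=0.41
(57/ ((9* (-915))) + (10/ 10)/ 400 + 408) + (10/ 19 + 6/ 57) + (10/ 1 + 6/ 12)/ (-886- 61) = 408.62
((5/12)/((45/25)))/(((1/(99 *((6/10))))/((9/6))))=165/8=20.62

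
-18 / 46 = -0.39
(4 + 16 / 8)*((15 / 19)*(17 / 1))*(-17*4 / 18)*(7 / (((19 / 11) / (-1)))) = 445060 / 361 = 1232.85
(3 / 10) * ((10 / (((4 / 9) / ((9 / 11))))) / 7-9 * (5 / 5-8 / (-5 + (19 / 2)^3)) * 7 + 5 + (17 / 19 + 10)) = -875592933 / 66507980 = -13.17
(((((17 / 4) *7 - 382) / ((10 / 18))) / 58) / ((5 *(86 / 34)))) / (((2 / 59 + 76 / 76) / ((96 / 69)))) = -50876172 / 43738525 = -1.16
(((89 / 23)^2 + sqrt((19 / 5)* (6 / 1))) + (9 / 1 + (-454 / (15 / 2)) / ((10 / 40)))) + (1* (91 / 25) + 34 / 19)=-160361437 / 753825 + sqrt(570) / 5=-207.96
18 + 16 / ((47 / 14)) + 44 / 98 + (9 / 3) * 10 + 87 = 140.21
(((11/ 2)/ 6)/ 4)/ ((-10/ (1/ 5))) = -11/ 2400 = -0.00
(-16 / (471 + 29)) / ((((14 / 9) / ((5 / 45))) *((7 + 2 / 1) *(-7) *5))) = 2 / 275625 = 0.00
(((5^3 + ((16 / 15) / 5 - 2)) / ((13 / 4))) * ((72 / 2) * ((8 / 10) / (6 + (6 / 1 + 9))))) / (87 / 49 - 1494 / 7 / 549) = 37.49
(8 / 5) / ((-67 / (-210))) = 336 / 67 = 5.01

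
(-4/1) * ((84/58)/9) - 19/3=-607/87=-6.98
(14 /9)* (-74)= -1036 /9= -115.11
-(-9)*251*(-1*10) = -22590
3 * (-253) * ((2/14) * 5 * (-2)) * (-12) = -91080/7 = -13011.43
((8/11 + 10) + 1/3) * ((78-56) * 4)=2920/3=973.33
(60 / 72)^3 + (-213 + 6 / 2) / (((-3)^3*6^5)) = 20285 / 34992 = 0.58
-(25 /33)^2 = -625 /1089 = -0.57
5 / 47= 0.11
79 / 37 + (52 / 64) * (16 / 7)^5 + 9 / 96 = 1053083785 / 19899488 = 52.92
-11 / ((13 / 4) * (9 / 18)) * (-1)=88 / 13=6.77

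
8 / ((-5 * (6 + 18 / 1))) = -0.07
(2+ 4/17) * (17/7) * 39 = 1482/7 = 211.71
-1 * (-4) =4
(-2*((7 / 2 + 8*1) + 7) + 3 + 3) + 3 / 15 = -154 / 5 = -30.80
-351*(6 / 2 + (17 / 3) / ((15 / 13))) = -13884 / 5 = -2776.80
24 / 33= 8 / 11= 0.73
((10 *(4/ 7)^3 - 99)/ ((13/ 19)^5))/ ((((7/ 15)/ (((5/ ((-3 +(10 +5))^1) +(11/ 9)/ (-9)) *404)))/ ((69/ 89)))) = -958193251298545/ 7846934823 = -122110.51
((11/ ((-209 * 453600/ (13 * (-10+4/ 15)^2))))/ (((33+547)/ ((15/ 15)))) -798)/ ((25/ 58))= -224377889469277/ 121196250000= -1851.36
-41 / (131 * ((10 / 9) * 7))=-0.04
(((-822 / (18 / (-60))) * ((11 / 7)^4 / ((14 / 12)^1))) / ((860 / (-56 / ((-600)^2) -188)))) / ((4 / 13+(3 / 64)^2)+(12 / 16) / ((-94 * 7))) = -10617033728920892416 / 1047050692918125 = -10139.94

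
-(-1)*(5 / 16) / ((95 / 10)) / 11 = 5 / 1672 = 0.00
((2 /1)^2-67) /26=-63 /26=-2.42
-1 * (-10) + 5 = 15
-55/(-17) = 3.24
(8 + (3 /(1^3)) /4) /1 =35 /4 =8.75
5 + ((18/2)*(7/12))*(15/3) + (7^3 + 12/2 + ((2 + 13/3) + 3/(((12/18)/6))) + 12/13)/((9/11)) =701543/1404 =499.67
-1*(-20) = 20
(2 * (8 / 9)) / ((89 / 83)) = 1328 / 801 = 1.66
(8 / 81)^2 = 64 / 6561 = 0.01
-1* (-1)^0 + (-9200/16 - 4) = -580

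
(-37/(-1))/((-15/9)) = -111/5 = -22.20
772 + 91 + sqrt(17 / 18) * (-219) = 863- 73 * sqrt(34) / 2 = 650.17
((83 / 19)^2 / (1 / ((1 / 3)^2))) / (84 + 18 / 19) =6889 / 275994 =0.02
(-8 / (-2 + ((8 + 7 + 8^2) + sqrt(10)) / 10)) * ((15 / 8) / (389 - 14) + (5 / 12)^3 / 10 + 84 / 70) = -6179483 / 3748680 + 104737 * sqrt(10) / 3748680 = -1.56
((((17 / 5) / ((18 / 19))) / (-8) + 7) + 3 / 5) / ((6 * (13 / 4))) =5149 / 14040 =0.37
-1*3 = -3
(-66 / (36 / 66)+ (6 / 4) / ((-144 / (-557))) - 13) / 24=-5.34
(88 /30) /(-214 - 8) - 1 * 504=-839182 /1665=-504.01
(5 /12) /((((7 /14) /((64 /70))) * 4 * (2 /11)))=22 /21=1.05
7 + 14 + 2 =23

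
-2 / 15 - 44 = -662 / 15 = -44.13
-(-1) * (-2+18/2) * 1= 7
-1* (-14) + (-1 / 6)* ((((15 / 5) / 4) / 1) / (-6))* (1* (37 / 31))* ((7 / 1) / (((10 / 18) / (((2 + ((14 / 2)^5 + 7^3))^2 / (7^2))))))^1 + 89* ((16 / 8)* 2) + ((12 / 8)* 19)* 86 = 2044011569 / 1085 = 1883881.63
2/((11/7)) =1.27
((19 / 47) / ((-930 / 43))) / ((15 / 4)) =-1634 / 327825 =-0.00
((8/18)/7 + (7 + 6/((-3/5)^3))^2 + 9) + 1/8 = 1999943/4536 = 440.90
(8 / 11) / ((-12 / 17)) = -34 / 33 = -1.03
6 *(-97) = -582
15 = 15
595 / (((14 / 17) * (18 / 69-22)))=-33.24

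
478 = 478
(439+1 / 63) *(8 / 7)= 221264 / 441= 501.73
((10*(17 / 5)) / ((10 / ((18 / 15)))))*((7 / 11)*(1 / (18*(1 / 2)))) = 238 / 825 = 0.29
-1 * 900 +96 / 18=-2684 / 3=-894.67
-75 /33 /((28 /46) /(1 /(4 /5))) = -2875 /616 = -4.67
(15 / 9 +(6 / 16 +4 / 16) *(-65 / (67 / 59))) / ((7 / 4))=-7835 / 402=-19.49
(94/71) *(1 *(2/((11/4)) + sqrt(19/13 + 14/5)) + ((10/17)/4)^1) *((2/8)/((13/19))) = 292011/690404 + 893 *sqrt(18005)/119990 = 1.42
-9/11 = -0.82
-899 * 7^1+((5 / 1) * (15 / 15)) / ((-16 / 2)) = -50349 / 8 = -6293.62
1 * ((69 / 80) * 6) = 207 / 40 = 5.18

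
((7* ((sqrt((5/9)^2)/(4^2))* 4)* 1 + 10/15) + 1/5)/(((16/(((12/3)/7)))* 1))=331/5040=0.07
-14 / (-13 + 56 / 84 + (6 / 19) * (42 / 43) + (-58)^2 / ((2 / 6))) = -34314 / 24706019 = -0.00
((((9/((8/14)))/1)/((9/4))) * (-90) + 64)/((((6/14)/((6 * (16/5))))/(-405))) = 10269504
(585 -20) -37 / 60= 33863 / 60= 564.38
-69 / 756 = -23 / 252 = -0.09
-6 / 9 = -2 / 3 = -0.67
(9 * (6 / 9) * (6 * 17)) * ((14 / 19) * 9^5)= 505931832 / 19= 26627991.16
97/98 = 0.99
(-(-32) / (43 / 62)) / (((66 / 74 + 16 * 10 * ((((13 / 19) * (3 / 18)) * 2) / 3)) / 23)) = 81.28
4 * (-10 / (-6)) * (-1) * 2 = -13.33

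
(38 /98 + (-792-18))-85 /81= -3217516 /3969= -810.66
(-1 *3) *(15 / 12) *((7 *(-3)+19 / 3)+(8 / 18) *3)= 50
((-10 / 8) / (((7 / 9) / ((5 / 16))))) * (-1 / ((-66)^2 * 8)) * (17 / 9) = 425 / 15611904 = 0.00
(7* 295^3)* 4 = 718826500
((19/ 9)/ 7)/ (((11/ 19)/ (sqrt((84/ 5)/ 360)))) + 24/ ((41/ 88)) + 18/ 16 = 361 *sqrt(42)/ 20790 + 17265/ 328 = 52.75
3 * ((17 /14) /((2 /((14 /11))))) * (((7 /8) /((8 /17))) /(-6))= -2023 /2816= -0.72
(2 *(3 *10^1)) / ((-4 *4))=-15 / 4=-3.75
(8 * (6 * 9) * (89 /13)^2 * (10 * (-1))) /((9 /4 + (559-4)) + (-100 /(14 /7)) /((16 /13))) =-273749760 /698477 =-391.92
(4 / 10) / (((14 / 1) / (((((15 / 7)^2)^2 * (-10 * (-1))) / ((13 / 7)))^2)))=51257812500 / 139178767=368.29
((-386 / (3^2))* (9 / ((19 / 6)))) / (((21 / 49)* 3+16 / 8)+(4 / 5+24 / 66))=-297220 / 10849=-27.40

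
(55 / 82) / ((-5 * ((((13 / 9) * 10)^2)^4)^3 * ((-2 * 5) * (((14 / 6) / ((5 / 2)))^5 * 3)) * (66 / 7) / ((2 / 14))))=2153693963075557766310747 / 153205536544753194407624840202406707200000000000000000000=0.00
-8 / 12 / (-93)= 0.01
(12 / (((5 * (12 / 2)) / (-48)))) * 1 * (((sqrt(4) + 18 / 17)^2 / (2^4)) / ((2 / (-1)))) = 8112 / 1445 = 5.61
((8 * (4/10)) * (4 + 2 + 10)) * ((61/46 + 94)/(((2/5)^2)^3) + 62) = 137396306/115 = 1194750.49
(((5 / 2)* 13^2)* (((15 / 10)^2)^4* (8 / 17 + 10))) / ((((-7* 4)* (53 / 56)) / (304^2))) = -356249243610 / 901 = -395393167.16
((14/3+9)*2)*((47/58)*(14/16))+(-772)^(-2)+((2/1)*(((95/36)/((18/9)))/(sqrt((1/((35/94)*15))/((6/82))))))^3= 750203125*sqrt(26978)/25666530048+1004903609/51850608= 24.18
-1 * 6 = -6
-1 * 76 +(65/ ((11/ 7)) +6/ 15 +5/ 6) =-33.40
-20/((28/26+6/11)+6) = -286/109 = -2.62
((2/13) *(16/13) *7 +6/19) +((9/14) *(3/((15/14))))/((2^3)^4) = 107958499/65761280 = 1.64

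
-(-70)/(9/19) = 1330/9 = 147.78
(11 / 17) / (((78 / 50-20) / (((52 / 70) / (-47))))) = 1430 / 2578373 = 0.00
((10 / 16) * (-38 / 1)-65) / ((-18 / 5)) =1775 / 72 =24.65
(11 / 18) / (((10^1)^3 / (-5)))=-0.00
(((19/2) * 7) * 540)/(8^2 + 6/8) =20520/37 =554.59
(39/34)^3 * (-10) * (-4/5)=59319/4913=12.07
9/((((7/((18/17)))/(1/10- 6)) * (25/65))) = -62127/2975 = -20.88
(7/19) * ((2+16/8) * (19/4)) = 7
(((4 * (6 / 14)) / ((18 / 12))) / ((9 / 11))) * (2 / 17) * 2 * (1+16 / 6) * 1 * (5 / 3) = 19360 / 9639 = 2.01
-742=-742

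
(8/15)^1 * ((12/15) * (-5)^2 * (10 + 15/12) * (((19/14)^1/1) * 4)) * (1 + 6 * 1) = 4560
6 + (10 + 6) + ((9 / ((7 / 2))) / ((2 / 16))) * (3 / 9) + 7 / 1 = 251 / 7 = 35.86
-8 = -8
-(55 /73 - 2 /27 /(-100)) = -74323 /98550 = -0.75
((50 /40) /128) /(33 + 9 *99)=5 /473088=0.00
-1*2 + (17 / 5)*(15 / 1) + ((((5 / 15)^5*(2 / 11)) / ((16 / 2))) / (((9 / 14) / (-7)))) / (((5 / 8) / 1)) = 5893769 / 120285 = 49.00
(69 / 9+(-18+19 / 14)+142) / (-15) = -5587 / 630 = -8.87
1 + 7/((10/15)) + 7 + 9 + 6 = 67/2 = 33.50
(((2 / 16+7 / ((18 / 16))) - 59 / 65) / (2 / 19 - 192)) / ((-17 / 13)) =483683 / 22313520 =0.02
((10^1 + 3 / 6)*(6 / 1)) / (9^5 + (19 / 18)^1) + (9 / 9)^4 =152005 / 151843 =1.00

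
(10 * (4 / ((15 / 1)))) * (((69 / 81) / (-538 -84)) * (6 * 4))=-736 / 8397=-0.09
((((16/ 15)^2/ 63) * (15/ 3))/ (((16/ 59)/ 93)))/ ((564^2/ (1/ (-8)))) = -1829/ 150300360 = -0.00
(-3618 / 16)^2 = 3272481 / 64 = 51132.52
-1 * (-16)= 16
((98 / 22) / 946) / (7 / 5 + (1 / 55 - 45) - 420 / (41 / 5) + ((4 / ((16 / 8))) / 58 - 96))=-291305 / 11801537308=-0.00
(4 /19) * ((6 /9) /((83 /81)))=216 /1577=0.14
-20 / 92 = -5 / 23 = -0.22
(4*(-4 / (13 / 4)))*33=-2112 / 13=-162.46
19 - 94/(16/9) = -271/8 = -33.88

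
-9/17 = -0.53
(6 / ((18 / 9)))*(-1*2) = -6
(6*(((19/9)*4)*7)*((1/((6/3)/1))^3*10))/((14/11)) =1045/3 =348.33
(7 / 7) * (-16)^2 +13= 269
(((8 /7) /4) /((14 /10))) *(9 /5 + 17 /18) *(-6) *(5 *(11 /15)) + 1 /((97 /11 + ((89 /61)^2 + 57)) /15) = -15705745 /1297863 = -12.10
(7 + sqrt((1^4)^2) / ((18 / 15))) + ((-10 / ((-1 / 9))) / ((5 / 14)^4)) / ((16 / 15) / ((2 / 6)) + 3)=4185353 / 4650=900.08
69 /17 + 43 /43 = 86 /17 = 5.06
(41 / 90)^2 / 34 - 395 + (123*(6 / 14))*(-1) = -863091833 / 1927800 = -447.71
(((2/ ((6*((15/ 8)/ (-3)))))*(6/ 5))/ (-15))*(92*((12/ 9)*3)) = 5888/ 375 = 15.70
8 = 8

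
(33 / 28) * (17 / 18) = 187 / 168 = 1.11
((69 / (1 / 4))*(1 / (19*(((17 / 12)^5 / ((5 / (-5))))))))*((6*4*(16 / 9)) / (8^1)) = -366280704 / 26977283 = -13.58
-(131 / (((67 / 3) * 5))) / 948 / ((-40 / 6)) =393 / 2117200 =0.00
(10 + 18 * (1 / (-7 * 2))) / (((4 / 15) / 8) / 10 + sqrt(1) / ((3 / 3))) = 18300 / 2107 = 8.69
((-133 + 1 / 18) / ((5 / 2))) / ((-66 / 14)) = 16751 / 1485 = 11.28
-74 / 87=-0.85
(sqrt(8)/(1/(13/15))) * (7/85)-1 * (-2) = 182 * sqrt(2)/1275 + 2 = 2.20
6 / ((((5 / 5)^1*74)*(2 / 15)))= 45 / 74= 0.61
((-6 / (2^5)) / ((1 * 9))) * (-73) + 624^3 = 11662590025 / 48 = 242970625.52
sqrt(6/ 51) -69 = -69 +sqrt(34)/ 17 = -68.66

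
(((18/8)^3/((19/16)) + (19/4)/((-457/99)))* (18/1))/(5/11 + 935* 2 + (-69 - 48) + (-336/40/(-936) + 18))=11483154540/131974280231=0.09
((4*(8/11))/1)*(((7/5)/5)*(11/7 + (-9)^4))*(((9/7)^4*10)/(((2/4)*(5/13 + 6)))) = 501528298752/10960565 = 45757.52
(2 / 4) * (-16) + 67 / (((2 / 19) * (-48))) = -2041 / 96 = -21.26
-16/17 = -0.94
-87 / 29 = -3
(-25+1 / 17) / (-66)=212 / 561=0.38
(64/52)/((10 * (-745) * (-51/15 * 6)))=4/493935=0.00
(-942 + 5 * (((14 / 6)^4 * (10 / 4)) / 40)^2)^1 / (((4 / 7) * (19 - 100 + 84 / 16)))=10873619869 / 508923648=21.37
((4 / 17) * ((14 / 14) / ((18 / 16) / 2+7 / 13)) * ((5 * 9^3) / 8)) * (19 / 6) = 1200420 / 3893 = 308.35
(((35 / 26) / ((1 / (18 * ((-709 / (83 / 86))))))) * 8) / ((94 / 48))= -3687707520 / 50713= -72717.20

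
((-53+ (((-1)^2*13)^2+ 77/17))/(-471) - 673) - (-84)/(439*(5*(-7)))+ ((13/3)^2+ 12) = -33875650817/52726095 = -642.48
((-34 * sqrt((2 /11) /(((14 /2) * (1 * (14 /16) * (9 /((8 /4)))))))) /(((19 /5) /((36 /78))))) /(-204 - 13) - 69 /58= -69 /58+ 1360 * sqrt(22) /4127123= -1.19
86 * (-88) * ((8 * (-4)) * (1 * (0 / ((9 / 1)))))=0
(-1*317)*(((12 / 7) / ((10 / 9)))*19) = -9292.63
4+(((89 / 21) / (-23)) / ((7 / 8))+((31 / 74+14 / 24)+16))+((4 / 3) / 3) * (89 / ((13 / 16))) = 1355822077 / 19515132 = 69.48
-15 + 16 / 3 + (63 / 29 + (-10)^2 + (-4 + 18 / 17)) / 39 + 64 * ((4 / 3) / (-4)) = -182372 / 6409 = -28.46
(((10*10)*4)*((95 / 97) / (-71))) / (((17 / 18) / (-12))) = 8208000 / 117079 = 70.11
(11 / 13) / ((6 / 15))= 55 / 26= 2.12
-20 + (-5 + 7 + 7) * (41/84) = -437/28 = -15.61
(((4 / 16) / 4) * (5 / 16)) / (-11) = -5 / 2816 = -0.00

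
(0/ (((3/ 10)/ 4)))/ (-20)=0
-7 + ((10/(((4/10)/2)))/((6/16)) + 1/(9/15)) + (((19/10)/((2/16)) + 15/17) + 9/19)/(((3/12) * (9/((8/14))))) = 13451168/101745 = 132.20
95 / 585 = 19 / 117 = 0.16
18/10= 9/5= 1.80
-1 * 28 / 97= -28 / 97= -0.29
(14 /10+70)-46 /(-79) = 28433 /395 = 71.98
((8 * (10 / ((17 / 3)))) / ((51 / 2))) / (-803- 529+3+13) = -40 / 95081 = -0.00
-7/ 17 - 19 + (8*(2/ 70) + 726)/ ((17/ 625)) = 3174940/ 119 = 26680.17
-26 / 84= -13 / 42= -0.31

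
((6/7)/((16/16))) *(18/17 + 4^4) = 26220/119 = 220.34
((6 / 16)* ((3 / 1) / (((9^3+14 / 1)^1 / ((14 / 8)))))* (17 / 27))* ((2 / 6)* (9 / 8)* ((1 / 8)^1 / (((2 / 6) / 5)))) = 1785 / 1521664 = 0.00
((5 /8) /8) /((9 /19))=0.16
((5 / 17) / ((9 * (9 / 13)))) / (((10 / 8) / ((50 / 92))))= 0.02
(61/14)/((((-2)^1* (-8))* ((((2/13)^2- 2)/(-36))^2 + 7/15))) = 705599505/1216967416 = 0.58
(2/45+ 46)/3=2072/135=15.35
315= 315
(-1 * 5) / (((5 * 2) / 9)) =-9 / 2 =-4.50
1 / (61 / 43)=43 / 61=0.70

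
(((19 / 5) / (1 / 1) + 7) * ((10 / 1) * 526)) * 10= 568080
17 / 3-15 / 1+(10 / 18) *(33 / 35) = -185 / 21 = -8.81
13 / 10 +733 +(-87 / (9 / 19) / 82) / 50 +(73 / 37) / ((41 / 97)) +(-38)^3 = -24635963357 / 455100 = -54133.08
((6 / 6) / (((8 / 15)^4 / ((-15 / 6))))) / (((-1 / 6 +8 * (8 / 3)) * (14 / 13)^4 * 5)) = -4337701875 / 19983695872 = -0.22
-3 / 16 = -0.19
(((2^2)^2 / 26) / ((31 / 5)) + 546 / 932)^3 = 2129710218095179 / 6623276541213592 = 0.32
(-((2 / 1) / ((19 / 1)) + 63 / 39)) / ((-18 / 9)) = 425 / 494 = 0.86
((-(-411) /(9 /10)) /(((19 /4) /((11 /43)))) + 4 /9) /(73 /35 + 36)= 6443780 /9801549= 0.66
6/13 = 0.46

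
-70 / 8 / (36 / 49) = -1715 / 144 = -11.91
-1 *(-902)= 902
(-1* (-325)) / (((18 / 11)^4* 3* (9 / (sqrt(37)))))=4758325* sqrt(37) / 2834352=10.21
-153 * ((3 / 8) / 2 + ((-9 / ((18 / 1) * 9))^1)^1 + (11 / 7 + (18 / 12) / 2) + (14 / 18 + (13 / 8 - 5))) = 2465 / 112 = 22.01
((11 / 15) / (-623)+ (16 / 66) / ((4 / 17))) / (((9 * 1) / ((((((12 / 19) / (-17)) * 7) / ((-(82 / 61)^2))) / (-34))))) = -0.00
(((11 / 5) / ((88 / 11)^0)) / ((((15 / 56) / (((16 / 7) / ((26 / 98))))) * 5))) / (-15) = -68992 / 73125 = -0.94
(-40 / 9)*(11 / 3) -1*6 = -602 / 27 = -22.30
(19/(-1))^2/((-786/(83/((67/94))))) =-1408261/26331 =-53.48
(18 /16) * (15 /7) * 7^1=135 /8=16.88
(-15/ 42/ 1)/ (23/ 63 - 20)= 45/ 2474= 0.02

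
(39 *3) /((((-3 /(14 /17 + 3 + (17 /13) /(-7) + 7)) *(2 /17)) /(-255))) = 12588075 /14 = 899148.21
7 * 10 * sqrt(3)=70 * sqrt(3)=121.24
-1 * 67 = -67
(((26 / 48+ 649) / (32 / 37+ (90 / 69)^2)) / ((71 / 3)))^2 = 93100348421509009 / 813932598486016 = 114.38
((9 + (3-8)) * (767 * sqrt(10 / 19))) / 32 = 767 * sqrt(190) / 152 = 69.56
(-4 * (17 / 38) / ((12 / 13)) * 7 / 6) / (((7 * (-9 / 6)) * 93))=221 / 95418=0.00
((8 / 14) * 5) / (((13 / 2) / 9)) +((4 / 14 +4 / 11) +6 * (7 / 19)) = 6.82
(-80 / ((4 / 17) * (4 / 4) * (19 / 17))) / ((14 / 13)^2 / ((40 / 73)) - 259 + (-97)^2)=-0.03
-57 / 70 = -0.81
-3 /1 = -3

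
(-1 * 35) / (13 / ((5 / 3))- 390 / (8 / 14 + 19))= 2.89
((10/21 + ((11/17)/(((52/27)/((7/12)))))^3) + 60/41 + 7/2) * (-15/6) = -1036759180964765/76132469317632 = -13.62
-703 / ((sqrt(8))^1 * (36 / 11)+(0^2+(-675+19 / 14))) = 109128096 * sqrt(2) / 10760162953+11231208142 / 10760162953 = 1.06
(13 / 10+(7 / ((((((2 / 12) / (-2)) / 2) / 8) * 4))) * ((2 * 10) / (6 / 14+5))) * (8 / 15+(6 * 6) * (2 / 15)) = -1879624 / 285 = -6595.17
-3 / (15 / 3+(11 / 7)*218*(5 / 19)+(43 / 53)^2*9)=-0.03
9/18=1/2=0.50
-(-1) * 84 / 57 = 28 / 19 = 1.47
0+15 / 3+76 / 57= 19 / 3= 6.33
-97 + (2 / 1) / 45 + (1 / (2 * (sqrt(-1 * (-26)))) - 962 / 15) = -7249 / 45 + sqrt(26) / 52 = -160.99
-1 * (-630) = 630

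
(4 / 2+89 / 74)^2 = 56169 / 5476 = 10.26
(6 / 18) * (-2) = -2 / 3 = -0.67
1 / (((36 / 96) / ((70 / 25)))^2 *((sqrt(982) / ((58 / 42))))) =25984 *sqrt(982) / 331425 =2.46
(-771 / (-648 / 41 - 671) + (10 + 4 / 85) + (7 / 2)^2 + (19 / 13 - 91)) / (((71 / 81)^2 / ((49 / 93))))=-881879829351759 / 19449923093380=-45.34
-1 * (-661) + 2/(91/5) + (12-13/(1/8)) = 51789/91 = 569.11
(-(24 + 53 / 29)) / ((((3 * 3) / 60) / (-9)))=44940 / 29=1549.66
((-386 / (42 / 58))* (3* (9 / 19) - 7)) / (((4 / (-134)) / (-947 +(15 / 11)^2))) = 4545877377628 / 48279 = 94158482.52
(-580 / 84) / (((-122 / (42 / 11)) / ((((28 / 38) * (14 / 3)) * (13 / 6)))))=184730 / 114741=1.61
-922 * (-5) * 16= 73760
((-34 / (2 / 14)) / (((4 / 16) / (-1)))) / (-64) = -119 / 8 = -14.88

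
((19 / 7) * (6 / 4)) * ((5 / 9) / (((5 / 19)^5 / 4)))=94091762 / 13125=7168.90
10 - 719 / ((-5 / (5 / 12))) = 839 / 12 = 69.92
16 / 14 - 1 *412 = -2876 / 7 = -410.86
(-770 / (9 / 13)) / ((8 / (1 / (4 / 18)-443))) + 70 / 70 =4389457 / 72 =60964.68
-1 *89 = -89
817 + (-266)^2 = 71573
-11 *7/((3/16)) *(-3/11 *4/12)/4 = 28/3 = 9.33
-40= -40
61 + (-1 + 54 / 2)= 87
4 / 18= 2 / 9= 0.22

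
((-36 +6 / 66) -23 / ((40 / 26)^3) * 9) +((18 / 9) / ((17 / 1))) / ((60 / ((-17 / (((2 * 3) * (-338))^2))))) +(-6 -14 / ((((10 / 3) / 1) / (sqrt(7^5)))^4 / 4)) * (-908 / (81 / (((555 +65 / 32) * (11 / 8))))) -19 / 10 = 49769713510422820331423 / 45240624000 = 1100111119387.36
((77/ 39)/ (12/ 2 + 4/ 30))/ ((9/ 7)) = 2695/ 10764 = 0.25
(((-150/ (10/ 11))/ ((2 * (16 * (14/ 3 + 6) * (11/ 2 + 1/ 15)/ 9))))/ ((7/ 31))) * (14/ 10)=-4.85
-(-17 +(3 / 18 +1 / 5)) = 499 / 30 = 16.63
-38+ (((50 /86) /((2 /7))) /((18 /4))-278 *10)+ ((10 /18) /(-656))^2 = -4223110511309 /1498860288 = -2817.55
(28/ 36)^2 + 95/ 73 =11272/ 5913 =1.91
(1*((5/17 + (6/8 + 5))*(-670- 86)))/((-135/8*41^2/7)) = 161112/142885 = 1.13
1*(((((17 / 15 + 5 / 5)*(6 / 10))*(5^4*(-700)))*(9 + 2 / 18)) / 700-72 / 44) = -721762 / 99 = -7290.53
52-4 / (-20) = 261 / 5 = 52.20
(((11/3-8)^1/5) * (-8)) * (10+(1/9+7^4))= 16717.04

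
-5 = -5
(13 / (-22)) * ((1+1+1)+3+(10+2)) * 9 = -1053 / 11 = -95.73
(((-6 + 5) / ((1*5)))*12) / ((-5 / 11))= 132 / 25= 5.28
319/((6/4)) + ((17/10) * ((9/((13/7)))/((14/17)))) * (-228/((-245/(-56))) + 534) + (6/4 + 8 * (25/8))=34533662/6825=5059.88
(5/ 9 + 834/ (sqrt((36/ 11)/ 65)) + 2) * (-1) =-139 * sqrt(715) - 23/ 9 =-3719.34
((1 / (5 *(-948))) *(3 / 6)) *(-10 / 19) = 1 / 18012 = 0.00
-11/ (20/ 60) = -33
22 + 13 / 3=79 / 3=26.33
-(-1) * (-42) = -42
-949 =-949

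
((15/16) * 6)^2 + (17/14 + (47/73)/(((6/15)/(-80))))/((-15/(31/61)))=358711751/9974720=35.96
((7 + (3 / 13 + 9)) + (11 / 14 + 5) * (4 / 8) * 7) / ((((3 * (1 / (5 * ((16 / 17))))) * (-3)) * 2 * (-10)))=1897 / 1989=0.95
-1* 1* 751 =-751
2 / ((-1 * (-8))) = 1 / 4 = 0.25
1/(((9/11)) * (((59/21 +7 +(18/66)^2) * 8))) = 9317/602760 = 0.02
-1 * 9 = -9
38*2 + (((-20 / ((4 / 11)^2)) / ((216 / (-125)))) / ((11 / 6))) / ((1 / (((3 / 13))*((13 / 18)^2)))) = 1271327 / 15552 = 81.75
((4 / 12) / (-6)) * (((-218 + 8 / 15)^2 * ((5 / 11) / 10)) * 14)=-37242254 / 22275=-1671.93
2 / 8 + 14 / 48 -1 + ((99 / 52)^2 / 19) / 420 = -9880079 / 21577920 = -0.46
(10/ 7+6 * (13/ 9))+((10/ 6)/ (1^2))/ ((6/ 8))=776/ 63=12.32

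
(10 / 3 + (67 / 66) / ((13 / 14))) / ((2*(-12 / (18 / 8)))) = -1899 / 4576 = -0.41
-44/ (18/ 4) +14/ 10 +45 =1648/ 45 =36.62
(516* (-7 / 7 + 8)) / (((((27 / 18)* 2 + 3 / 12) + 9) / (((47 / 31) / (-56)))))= -12126 / 1519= -7.98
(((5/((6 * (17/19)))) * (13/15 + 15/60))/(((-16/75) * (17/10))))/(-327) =159125/18144576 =0.01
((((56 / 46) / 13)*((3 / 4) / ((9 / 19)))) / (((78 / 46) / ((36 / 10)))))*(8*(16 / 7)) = 4864 / 845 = 5.76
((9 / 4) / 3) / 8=3 / 32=0.09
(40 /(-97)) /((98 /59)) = -0.25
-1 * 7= -7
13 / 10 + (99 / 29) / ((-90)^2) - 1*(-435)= 436.30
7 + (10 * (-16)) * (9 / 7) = -198.71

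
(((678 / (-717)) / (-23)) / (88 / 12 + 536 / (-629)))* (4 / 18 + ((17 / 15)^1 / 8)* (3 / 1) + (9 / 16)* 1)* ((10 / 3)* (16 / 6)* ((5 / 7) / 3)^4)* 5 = 38692541875 / 35301498184197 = 0.00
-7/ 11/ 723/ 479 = -7/ 3809487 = -0.00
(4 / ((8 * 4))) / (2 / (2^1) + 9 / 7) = 7 / 128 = 0.05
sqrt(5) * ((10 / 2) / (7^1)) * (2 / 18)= 5 * sqrt(5) / 63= 0.18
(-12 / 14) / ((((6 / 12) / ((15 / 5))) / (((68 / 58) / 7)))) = -1224 / 1421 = -0.86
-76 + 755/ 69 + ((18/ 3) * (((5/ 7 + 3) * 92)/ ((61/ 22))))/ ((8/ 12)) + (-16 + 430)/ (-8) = 116951963/ 117852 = 992.36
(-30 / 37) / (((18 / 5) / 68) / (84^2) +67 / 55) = -14660800 / 22026877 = -0.67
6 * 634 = 3804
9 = 9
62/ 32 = 31/ 16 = 1.94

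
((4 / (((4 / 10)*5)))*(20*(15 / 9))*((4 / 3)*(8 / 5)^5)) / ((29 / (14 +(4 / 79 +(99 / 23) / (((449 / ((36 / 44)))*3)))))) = 451.68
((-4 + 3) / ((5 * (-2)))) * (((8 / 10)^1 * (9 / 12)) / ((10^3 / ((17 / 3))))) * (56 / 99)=119 / 618750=0.00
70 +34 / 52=1837 / 26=70.65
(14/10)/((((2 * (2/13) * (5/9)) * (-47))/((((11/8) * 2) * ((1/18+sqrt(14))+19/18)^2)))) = -617617/84600 - 1001 * sqrt(14)/940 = -11.28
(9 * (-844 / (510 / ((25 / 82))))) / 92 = -3165 / 64124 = -0.05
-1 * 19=-19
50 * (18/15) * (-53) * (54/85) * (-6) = 206064/17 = 12121.41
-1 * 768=-768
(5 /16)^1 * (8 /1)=5 /2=2.50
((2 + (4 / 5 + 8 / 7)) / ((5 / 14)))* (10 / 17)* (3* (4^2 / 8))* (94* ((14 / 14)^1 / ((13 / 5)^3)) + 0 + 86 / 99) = 242.24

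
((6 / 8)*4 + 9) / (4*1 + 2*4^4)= 0.02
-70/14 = -5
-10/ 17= -0.59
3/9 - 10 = -29/3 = -9.67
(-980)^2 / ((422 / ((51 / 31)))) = 24490200 / 6541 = 3744.11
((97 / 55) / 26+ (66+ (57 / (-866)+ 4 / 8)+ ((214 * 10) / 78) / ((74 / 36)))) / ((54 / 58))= 53051083213 / 618570810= 85.76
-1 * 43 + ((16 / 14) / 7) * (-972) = -9883 / 49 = -201.69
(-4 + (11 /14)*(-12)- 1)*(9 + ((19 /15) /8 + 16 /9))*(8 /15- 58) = 171381547 /18900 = 9067.81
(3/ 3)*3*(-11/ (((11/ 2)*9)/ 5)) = -10/ 3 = -3.33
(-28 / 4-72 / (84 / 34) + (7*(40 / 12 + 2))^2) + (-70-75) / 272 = 23255297 / 17136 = 1357.10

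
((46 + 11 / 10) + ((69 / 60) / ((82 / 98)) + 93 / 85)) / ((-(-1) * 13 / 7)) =967379 / 36244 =26.69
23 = 23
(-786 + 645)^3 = -2803221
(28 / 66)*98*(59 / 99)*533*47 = 2027828348 / 3267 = 620700.44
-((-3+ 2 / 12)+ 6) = -19 / 6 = -3.17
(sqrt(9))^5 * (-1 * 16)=-3888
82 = 82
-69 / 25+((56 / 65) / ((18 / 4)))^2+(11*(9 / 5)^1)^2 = 133233892 / 342225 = 389.32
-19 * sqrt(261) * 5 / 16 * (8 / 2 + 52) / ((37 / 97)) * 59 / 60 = -761159 * sqrt(29) / 296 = -13847.86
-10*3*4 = -120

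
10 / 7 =1.43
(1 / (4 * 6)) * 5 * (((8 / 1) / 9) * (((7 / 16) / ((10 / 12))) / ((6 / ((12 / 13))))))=7 / 468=0.01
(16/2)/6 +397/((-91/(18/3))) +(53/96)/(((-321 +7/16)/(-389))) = -67693609/2800434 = -24.17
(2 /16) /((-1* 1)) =-1 /8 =-0.12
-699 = -699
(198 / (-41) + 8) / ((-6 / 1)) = -65 / 123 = -0.53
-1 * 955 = -955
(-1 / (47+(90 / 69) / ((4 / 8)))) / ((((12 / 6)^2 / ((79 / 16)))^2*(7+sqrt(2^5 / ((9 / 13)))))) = -1291887 / 16691200+430629*sqrt(26) / 29209600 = -0.00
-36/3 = -12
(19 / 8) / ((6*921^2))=0.00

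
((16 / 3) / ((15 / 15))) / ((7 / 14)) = 32 / 3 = 10.67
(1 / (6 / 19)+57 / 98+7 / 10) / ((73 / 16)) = 52312 / 53655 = 0.97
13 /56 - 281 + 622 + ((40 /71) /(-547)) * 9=742116073 /2174872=341.22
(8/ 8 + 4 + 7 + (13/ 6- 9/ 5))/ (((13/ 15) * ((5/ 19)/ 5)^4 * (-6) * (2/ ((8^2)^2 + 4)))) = -49557818275/ 78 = -635356644.55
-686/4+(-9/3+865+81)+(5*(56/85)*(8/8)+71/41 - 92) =954229/1394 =684.53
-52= -52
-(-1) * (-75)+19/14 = -1031/14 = -73.64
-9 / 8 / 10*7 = -63 / 80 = -0.79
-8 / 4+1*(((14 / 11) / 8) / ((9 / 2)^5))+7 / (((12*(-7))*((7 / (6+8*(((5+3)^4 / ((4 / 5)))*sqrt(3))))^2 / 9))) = -350275386351433 / 4546773-368640*sqrt(3) / 49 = -77051269.96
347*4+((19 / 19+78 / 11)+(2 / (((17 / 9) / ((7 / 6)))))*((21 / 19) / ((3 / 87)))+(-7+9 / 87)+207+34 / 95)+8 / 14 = 5902488329 / 3606295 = 1636.72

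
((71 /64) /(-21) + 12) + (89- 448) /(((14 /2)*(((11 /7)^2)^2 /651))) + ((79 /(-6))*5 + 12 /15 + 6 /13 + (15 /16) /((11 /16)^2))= -2355913533629 /426345920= -5525.83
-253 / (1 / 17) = -4301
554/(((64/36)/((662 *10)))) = 4125915/2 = 2062957.50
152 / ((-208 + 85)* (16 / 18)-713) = -456 / 2467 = -0.18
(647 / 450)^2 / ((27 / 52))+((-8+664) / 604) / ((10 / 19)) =1247647717 / 206398125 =6.04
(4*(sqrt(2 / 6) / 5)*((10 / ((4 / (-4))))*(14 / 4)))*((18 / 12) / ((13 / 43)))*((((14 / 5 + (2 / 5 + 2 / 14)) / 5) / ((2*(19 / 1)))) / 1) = -387*sqrt(3) / 475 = -1.41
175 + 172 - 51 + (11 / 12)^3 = 512819 / 1728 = 296.77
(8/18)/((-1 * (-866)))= 2/3897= 0.00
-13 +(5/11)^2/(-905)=-284718/21901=-13.00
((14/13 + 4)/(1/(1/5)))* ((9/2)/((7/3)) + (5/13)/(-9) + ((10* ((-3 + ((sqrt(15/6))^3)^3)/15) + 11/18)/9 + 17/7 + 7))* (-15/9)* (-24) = 6875* sqrt(10)/117 + 14477936/31941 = 639.09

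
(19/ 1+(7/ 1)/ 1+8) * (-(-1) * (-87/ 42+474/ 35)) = 13651/ 35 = 390.03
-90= -90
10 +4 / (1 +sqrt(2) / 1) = 4 * sqrt(2) +6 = 11.66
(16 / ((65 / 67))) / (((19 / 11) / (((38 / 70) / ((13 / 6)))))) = 70752 / 29575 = 2.39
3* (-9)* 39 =-1053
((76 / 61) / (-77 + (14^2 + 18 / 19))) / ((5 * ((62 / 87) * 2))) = 31407 / 21547945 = 0.00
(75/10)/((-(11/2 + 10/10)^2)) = -30/169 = -0.18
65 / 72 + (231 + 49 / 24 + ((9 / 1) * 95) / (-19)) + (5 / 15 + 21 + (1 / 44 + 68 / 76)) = 1589033 / 7524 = 211.20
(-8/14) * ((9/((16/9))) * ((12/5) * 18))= -4374/35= -124.97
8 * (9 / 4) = 18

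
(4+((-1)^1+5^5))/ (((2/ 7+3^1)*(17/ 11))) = 616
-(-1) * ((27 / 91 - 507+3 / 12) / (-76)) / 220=16759 / 553280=0.03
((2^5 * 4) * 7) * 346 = 310016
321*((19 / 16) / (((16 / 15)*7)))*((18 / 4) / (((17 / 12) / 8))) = 2470095 / 1904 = 1297.32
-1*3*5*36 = -540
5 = 5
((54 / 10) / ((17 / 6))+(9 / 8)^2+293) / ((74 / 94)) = 75725131 / 201280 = 376.22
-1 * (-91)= 91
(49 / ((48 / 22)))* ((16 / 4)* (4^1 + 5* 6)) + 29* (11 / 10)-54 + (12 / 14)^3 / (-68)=530426957 / 174930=3032.22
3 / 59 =0.05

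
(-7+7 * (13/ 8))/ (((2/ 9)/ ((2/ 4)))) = 315/ 32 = 9.84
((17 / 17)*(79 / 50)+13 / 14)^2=192721 / 30625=6.29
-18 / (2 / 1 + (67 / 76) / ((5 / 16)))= -855 / 229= -3.73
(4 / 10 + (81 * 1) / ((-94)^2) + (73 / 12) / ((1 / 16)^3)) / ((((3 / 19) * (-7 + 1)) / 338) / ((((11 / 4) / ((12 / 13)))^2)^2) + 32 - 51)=-4434453602013394546301 / 3381316594833418620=-1311.46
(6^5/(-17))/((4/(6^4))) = -2519424/17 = -148201.41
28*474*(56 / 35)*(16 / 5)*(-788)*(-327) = 437744111616 / 25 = 17509764464.64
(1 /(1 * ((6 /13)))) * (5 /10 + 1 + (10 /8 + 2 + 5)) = 169 /8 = 21.12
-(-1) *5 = 5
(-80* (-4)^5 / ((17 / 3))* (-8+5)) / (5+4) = -81920 / 17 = -4818.82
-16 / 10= -8 / 5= -1.60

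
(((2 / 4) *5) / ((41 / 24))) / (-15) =-4 / 41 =-0.10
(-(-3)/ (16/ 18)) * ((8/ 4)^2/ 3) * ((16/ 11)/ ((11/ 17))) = 1224/ 121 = 10.12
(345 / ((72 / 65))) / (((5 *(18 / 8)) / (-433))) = -647335 / 54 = -11987.69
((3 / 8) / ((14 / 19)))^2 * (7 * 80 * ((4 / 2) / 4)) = 16245 / 224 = 72.52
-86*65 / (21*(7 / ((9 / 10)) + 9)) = -16770 / 1057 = -15.87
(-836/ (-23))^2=698896/ 529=1321.16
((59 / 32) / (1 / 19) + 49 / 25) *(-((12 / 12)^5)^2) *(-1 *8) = 29593 / 100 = 295.93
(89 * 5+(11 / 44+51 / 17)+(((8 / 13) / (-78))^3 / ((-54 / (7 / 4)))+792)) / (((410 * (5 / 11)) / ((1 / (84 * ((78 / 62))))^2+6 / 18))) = 137424046063451172047 / 61932594840804455040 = 2.22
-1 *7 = -7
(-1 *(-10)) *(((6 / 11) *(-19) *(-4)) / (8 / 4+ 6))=570 / 11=51.82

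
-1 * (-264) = 264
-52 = -52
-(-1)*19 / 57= 1 / 3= 0.33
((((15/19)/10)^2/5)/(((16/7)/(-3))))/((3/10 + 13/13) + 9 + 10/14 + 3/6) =-0.00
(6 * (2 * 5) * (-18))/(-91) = 1080/91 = 11.87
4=4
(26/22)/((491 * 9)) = 13/48609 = 0.00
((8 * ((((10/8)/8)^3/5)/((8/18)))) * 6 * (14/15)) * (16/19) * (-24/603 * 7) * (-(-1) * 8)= -735/5092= -0.14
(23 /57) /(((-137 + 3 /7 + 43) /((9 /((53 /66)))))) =-31878 /659585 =-0.05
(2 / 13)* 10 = 20 / 13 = 1.54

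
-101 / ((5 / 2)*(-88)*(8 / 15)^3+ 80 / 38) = 1295325 / 401032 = 3.23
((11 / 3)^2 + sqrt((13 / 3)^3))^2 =3146*sqrt(39) / 81 + 21232 / 81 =504.68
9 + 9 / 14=135 / 14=9.64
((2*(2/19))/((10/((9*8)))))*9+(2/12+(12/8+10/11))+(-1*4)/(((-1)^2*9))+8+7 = 289424/9405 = 30.77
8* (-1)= -8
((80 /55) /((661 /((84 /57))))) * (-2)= -896 /138149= -0.01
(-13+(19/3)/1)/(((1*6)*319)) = -10/2871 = -0.00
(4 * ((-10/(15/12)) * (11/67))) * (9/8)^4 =-72171/8576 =-8.42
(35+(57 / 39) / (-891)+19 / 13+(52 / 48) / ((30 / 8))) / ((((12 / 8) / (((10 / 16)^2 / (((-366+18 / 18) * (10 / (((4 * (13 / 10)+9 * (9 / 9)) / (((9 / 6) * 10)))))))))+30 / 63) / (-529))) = 279779657689 / 213074014725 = 1.31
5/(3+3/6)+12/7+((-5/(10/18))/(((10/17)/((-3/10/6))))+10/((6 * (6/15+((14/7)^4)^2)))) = 10538233/2692200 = 3.91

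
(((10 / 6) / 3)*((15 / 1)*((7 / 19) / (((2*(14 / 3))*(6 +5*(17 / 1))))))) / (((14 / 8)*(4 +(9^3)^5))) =25 / 2491900371741585259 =0.00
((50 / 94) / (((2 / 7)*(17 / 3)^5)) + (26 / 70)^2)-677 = -110664545271923 / 163496533550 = -676.86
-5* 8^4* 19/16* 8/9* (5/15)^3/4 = -48640/243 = -200.16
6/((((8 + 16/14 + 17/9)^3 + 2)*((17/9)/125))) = 1687817250/5715441973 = 0.30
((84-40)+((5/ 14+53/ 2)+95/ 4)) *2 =189.21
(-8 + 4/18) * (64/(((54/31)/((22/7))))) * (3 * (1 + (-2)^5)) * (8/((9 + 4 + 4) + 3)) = 2706176/81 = 33409.58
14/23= 0.61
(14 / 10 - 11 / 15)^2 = 4 / 9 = 0.44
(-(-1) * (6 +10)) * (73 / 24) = 146 / 3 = 48.67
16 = 16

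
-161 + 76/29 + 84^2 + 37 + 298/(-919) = 6934.30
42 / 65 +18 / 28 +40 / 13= 4.37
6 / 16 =3 / 8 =0.38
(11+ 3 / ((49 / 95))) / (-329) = -824 / 16121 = -0.05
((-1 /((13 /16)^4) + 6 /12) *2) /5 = -102511 /142805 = -0.72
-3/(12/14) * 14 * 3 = -147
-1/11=-0.09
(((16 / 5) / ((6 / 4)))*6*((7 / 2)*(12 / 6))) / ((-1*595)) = -64 / 425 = -0.15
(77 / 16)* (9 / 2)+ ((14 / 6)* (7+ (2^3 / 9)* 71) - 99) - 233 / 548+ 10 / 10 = 10277143 / 118368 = 86.82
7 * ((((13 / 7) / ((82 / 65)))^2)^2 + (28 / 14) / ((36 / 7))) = 4968425826641 / 139569987312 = 35.60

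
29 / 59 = 0.49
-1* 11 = -11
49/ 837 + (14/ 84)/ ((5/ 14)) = 0.53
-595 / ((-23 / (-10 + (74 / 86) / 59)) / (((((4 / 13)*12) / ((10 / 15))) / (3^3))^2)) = -964680640 / 88751871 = -10.87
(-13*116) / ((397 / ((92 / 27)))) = -12.94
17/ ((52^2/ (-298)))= -2533/ 1352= -1.87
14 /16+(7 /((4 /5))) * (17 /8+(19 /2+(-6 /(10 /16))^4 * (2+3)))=297353371 /800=371691.71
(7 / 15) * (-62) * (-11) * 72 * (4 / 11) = 41664 / 5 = 8332.80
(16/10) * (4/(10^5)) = 1/15625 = 0.00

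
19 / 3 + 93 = 298 / 3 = 99.33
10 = 10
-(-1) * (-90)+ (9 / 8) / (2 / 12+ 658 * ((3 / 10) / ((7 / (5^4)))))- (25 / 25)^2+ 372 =118864151 / 423004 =281.00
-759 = -759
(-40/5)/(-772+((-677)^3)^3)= 8/29874319279043849237529609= 0.00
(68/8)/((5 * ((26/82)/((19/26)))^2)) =10316297/1142440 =9.03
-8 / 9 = -0.89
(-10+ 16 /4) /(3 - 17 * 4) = 6 /65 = 0.09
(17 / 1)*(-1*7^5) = -285719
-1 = -1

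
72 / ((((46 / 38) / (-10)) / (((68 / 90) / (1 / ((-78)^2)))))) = -2734096.70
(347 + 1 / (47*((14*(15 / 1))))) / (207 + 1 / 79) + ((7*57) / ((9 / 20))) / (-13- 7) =-42.66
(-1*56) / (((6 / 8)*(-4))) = 56 / 3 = 18.67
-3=-3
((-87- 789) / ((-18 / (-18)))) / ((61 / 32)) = -28032 / 61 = -459.54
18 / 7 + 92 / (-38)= 20 / 133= 0.15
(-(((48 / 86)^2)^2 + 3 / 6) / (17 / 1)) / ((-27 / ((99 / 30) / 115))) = 44905883 / 1203076071900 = 0.00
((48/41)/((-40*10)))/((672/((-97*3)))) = 291/229600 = 0.00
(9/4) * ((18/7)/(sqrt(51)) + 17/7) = 27 * sqrt(51)/238 + 153/28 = 6.27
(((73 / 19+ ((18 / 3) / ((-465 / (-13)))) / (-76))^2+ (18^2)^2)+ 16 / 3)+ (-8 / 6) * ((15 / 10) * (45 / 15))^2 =10924793268367 / 104076300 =104969.08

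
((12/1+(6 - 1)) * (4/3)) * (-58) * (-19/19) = 3944/3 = 1314.67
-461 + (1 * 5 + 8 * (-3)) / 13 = -6012 / 13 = -462.46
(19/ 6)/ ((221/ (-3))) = -19/ 442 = -0.04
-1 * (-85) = 85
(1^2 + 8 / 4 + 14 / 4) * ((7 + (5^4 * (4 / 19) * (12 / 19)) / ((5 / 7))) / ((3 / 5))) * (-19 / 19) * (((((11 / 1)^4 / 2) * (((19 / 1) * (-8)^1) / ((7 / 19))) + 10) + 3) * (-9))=-26223827017635 / 722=-36321090052.13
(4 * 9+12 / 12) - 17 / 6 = 205 / 6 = 34.17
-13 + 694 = 681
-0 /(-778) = 0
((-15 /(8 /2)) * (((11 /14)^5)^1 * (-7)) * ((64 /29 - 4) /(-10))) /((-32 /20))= -31404945 /35650048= -0.88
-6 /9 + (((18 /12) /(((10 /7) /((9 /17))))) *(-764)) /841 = -251267 /214455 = -1.17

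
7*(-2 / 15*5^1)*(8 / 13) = -2.87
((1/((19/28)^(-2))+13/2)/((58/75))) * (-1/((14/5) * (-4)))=0.80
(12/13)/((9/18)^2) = 3.69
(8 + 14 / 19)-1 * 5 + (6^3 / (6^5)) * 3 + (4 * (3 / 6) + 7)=2923 / 228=12.82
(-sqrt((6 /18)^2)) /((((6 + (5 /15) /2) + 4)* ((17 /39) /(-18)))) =1404 /1037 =1.35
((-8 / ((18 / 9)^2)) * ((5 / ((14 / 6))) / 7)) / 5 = -6 / 49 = -0.12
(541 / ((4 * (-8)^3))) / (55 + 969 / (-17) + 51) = -541 / 100352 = -0.01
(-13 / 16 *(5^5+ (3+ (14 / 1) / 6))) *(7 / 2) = -854581 / 96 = -8901.89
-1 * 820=-820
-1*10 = -10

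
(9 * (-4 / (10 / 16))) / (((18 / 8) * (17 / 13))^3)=-4499456 / 1989765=-2.26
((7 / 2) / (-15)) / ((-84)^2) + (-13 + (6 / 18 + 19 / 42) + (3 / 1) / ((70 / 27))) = -47767 / 4320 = -11.06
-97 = -97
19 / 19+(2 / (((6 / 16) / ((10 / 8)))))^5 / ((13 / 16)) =51203159 / 3159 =16208.66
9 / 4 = 2.25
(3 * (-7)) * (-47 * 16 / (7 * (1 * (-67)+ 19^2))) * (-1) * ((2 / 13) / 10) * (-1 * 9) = 3384 / 3185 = 1.06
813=813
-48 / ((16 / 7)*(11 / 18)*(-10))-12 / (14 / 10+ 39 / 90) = -171 / 55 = -3.11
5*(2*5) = 50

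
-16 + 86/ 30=-197/ 15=-13.13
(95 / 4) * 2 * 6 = 285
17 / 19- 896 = -17007 / 19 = -895.11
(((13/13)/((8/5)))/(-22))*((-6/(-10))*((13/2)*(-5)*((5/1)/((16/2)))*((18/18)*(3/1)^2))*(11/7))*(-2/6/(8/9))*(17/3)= -149175/14336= -10.41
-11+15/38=-403/38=-10.61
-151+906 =755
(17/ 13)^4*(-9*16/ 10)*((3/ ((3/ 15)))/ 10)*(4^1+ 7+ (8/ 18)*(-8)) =-67150884/ 142805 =-470.23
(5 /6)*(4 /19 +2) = 35 /19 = 1.84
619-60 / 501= 103353 / 167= 618.88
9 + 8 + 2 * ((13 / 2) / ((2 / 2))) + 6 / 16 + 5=283 / 8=35.38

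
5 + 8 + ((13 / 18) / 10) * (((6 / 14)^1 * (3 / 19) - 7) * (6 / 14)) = 357097 / 27930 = 12.79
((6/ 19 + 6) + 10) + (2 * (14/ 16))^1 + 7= 1905/ 76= 25.07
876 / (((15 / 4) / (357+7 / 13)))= 5428864 / 65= 83520.98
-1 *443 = -443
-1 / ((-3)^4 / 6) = -2 / 27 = -0.07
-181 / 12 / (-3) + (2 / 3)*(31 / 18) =667 / 108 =6.18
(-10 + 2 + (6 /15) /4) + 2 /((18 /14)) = -571 /90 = -6.34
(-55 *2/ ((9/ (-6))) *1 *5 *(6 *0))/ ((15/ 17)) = 0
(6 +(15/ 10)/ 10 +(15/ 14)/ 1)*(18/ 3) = 3033/ 70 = 43.33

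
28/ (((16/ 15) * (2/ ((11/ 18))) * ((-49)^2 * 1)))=55/ 16464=0.00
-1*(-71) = 71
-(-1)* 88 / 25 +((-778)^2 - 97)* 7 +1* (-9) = 105907588 / 25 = 4236303.52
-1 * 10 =-10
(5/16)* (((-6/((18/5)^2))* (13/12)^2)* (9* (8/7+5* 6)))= -2302625/48384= -47.59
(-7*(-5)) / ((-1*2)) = -17.50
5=5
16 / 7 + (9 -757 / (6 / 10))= -26258 / 21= -1250.38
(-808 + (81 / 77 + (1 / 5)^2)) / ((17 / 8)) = -12426384 / 32725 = -379.72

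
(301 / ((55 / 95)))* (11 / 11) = 5719 / 11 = 519.91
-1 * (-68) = 68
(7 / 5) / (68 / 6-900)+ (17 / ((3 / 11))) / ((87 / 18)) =4984811 / 386570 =12.89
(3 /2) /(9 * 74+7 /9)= 27 /12002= 0.00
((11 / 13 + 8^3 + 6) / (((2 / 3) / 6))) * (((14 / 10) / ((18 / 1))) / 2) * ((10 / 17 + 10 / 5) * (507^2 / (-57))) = -36032997 / 17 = -2119588.06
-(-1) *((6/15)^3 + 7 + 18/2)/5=2008/625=3.21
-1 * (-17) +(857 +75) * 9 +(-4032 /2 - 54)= 6335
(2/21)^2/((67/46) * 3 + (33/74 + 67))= 0.00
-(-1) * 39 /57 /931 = 13 /17689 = 0.00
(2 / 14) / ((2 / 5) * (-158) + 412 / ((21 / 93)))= 5 / 61648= 0.00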